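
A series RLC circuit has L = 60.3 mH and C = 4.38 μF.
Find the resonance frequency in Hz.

Step 1 — Resonance condition Im(Z)=0 gives ω₀ = 1/√(LC).
Step 2 — ω₀ = 1/√(0.0603·4.38e-06) = 1946 rad/s.
Step 3 — f₀ = ω₀/(2π) = 309.7 Hz.

f₀ = 309.7 Hz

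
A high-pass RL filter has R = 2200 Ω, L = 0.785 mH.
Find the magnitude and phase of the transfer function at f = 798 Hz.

Step 1 — Angular frequency: ω = 2π·798 = 5014 rad/s.
Step 2 — Transfer function: H(jω) = jωL/(R + jωL).
Step 3 — Numerator jωL = j·3.936; denominator R + jωL = 2200 + j3.936.
Step 4 — H = 3.201e-06 + j0.001789.
Step 5 — Magnitude: |H| = 0.001789 (-54.9 dB); phase: φ = 89.9°.

|H| = 0.001789 (-54.9 dB), φ = 89.9°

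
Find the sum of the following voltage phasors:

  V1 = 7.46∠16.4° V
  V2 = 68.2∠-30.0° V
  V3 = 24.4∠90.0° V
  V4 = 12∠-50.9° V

Step 1 — Convert each phasor to rectangular form:
  V1 = 7.46·(cos(16.4°) + j·sin(16.4°)) = 7.156 + j2.106 V
  V2 = 68.2·(cos(-30.0°) + j·sin(-30.0°)) = 59.06 - j34.1 V
  V3 = 24.4·(cos(90.0°) + j·sin(90.0°)) = 0 + j24.4 V
  V4 = 12·(cos(-50.9°) + j·sin(-50.9°)) = 7.568 - j9.313 V
Step 2 — Sum components: V_total = 73.79 - j16.91 V.
Step 3 — Convert to polar: |V_total| = 75.7 V, ∠V_total = -12.9°.

V_total = 75.7∠-12.9° V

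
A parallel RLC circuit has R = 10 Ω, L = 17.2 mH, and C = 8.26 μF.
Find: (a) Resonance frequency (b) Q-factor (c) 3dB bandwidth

Step 1 — Resonance: ω₀ = 1/√(LC) = 1/√(0.0172·8.26e-06) = 2653 rad/s.
Step 2 — f₀ = ω₀/(2π) = 422.2 Hz.
Step 3 — Parallel Q: Q = R/(ω₀L) = 10/(2653·0.0172) = 0.2191.
Step 4 — Bandwidth: Δω = ω₀/Q = 1.211e+04 rad/s; BW = Δω/(2π) = 1927 Hz.

(a) f₀ = 422.2 Hz  (b) Q = 0.2191  (c) BW = 1927 Hz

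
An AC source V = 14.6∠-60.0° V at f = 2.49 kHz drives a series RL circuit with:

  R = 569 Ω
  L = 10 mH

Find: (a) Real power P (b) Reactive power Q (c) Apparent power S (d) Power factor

Step 1 — Angular frequency: ω = 2π·f = 2π·2490 = 1.565e+04 rad/s.
Step 2 — Component impedances:
  R: Z = R = 569 Ω
  L: Z = jωL = j·1.565e+04·0.01 = 0 + j156.5 Ω
Step 3 — Series combination: Z_total = R + L = 569 + j156.5 Ω = 590.1∠15.4° Ω.
Step 4 — Source phasor: V = 14.6∠-60.0° V = 7.3 - j12.64 V.
Step 5 — Current: I = V / Z = 0.006247 - j0.02394 A = 0.02474∠-75.4° A.
Step 6 — Complex power: S = V·I* = 0.3483 + j0.09577 VA.
Step 7 — Real power: P = Re(S) = 0.3483 W.
Step 8 — Reactive power: Q = Im(S) = 0.09577 VAR.
Step 9 — Apparent power: |S| = 0.3612 VA.
Step 10 — Power factor: PF = P/|S| = 0.9642 (lagging).

(a) P = 0.3483 W  (b) Q = 0.09577 VAR  (c) S = 0.3612 VA  (d) PF = 0.9642 (lagging)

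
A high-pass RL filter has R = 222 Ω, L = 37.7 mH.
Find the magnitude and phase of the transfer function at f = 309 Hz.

Step 1 — Angular frequency: ω = 2π·309 = 1942 rad/s.
Step 2 — Transfer function: H(jω) = jωL/(R + jωL).
Step 3 — Numerator jωL = j·73.19; denominator R + jωL = 222 + j73.19.
Step 4 — H = 0.09805 + j0.2974.
Step 5 — Magnitude: |H| = 0.3131 (-10.1 dB); phase: φ = 71.8°.

|H| = 0.3131 (-10.1 dB), φ = 71.8°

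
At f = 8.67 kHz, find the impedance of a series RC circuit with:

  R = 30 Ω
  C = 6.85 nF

Step 1 — Angular frequency: ω = 2π·f = 2π·8670 = 5.448e+04 rad/s.
Step 2 — Component impedances:
  R: Z = R = 30 Ω
  C: Z = 1/(jωC) = -j/(ω·C) = 0 - j2680 Ω
Step 3 — Series combination: Z_total = R + C = 30 - j2680 Ω = 2680∠-89.4° Ω.

Z = 30 - j2680 Ω = 2680∠-89.4° Ω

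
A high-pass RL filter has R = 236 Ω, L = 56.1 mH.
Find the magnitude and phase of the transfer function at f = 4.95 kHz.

Step 1 — Angular frequency: ω = 2π·4950 = 3.11e+04 rad/s.
Step 2 — Transfer function: H(jω) = jωL/(R + jωL).
Step 3 — Numerator jωL = j·1745; denominator R + jωL = 236 + j1745.
Step 4 — H = 0.982 + j0.1328.
Step 5 — Magnitude: |H| = 0.991 (-0.1 dB); phase: φ = 7.7°.

|H| = 0.991 (-0.1 dB), φ = 7.7°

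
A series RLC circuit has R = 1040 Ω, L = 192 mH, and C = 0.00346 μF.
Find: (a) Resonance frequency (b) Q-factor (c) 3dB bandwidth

Step 1 — Resonance: ω₀ = 1/√(LC) = 1/√(0.192·3.46e-09) = 3.88e+04 rad/s.
Step 2 — f₀ = ω₀/(2π) = 6175 Hz.
Step 3 — Series Q: Q = ω₀L/R = 3.88e+04·0.192/1040 = 7.163.
Step 4 — Bandwidth: Δω = ω₀/Q = 5417 rad/s; BW = Δω/(2π) = 862.1 Hz.

(a) f₀ = 6175 Hz  (b) Q = 7.163  (c) BW = 862.1 Hz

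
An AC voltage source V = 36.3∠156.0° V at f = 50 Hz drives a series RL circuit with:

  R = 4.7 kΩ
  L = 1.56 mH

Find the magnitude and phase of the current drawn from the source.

Step 1 — Angular frequency: ω = 2π·f = 2π·50 = 314.2 rad/s.
Step 2 — Component impedances:
  R: Z = R = 4700 Ω
  L: Z = jωL = j·314.2·0.00156 = 0 + j0.4901 Ω
Step 3 — Series combination: Z_total = R + L = 4700 + j0.4901 Ω = 4700∠0.0° Ω.
Step 4 — Source phasor: V = 36.3∠156.0° V = -33.16 + j14.76 V.
Step 5 — Ohm's law: I = V / Z_total = (-33.16 + j14.76) / (4700 + j0.4901) = -0.007055 + j0.003142 A.
Step 6 — Convert to polar: |I| = 0.007723 A, ∠I = 156.0°.

I = 0.007723∠156.0° A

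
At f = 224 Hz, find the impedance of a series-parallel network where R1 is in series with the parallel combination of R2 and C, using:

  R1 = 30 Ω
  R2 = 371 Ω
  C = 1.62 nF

Step 1 — Angular frequency: ω = 2π·f = 2π·224 = 1407 rad/s.
Step 2 — Component impedances:
  R1: Z = R = 30 Ω
  R2: Z = R = 371 Ω
  C: Z = 1/(jωC) = -j/(ω·C) = 0 - j4.386e+05 Ω
Step 3 — Parallel branch: R2 || C = 1/(1/R2 + 1/C) = 371 - j0.3138 Ω.
Step 4 — Series with R1: Z_total = R1 + (R2 || C) = 401 - j0.3138 Ω = 401∠-0.0° Ω.

Z = 401 - j0.3138 Ω = 401∠-0.0° Ω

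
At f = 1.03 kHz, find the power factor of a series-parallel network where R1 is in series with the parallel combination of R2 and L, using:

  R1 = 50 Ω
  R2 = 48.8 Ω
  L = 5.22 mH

Step 1 — Angular frequency: ω = 2π·f = 2π·1030 = 6472 rad/s.
Step 2 — Component impedances:
  R1: Z = R = 50 Ω
  R2: Z = R = 48.8 Ω
  L: Z = jωL = j·6472·0.00522 = 0 + j33.78 Ω
Step 3 — Parallel branch: R2 || L = 1/(1/R2 + 1/L) = 15.81 + j22.84 Ω.
Step 4 — Series with R1: Z_total = R1 + (R2 || L) = 65.81 + j22.84 Ω = 69.66∠19.1° Ω.
Step 5 — Power factor: PF = cos(φ) = Re(Z)/|Z| = 65.81/69.66 = 0.9447.
Step 6 — Type: Im(Z) = 22.84 ⇒ lagging (phase φ = 19.1°).

PF = 0.9447 (lagging, φ = 19.1°)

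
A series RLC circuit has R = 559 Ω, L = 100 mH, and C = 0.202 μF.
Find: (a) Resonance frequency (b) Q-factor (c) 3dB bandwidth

Step 1 — Resonance condition Im(Z)=0 gives ω₀ = 1/√(LC).
Step 2 — ω₀ = 1/√(0.1·2.02e-07) = 7036 rad/s.
Step 3 — f₀ = ω₀/(2π) = 1120 Hz.
Step 4 — Series Q: Q = ω₀L/R = 7036·0.1/559 = 1.259.
Step 5 — 3dB bandwidth: Δω = ω₀/Q = 5590 rad/s; BW = Δω/(2π) = 889.7 Hz.

(a) f₀ = 1120 Hz  (b) Q = 1.259  (c) BW = 889.7 Hz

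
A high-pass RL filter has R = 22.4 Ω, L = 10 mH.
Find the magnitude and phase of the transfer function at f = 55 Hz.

Step 1 — Angular frequency: ω = 2π·55 = 345.6 rad/s.
Step 2 — Transfer function: H(jω) = jωL/(R + jωL).
Step 3 — Numerator jωL = j·3.456; denominator R + jωL = 22.4 + j3.456.
Step 4 — H = 0.02325 + j0.1507.
Step 5 — Magnitude: |H| = 0.1525 (-16.3 dB); phase: φ = 81.2°.

|H| = 0.1525 (-16.3 dB), φ = 81.2°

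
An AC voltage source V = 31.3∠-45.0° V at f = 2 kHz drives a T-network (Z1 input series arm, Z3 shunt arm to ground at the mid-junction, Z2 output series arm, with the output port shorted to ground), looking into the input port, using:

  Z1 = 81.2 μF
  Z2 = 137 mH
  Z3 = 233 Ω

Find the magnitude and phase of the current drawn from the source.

Step 1 — Angular frequency: ω = 2π·f = 2π·2000 = 1.257e+04 rad/s.
Step 2 — Component impedances:
  Z1: Z = 1/(jωC) = -j/(ω·C) = 0 - j0.98 Ω
  Z2: Z = jωL = j·1.257e+04·0.137 = 0 + j1722 Ω
  Z3: Z = R = 233 Ω
Step 3 — With the output port shorted to ground, the output series arm Z2 runs from the junction to ground; the shunt arm Z3 also runs from the junction to ground. They appear in parallel: Z3 || Z2 = 228.8 + j30.97 Ω.
Step 4 — Series with input arm Z1: Z_in = Z1 + (Z3 || Z2) = 228.8 + j29.99 Ω = 230.8∠7.5° Ω.
Step 5 — Source phasor: V = 31.3∠-45.0° V = 22.13 - j22.13 V.
Step 6 — Ohm's law: I = V / Z_total = (22.13 - j22.13) / (228.8 + j29.99) = 0.08263 - j0.1076 A.
Step 7 — Convert to polar: |I| = 0.1356 A, ∠I = -52.5°.

I = 0.1356∠-52.5° A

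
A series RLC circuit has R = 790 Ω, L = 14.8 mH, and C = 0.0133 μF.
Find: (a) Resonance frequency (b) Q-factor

Step 1 — Resonance condition Im(Z)=0 gives ω₀ = 1/√(LC).
Step 2 — ω₀ = 1/√(0.0148·1.33e-08) = 7.128e+04 rad/s.
Step 3 — f₀ = ω₀/(2π) = 1.134e+04 Hz.
Step 4 — Series Q: Q = ω₀L/R = 7.128e+04·0.0148/790 = 1.335.

(a) f₀ = 1.134e+04 Hz  (b) Q = 1.335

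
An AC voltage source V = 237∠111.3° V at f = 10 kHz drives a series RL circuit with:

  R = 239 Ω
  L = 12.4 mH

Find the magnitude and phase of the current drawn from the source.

Step 1 — Angular frequency: ω = 2π·f = 2π·1e+04 = 6.283e+04 rad/s.
Step 2 — Component impedances:
  R: Z = R = 239 Ω
  L: Z = jωL = j·6.283e+04·0.0124 = 0 + j779.1 Ω
Step 3 — Series combination: Z_total = R + L = 239 + j779.1 Ω = 814.9∠72.9° Ω.
Step 4 — Source phasor: V = 237∠111.3° V = -86.09 + j220.8 V.
Step 5 — Ohm's law: I = V / Z_total = (-86.09 + j220.8) / (239 + j779.1) = 0.2281 + j0.1805 A.
Step 6 — Convert to polar: |I| = 0.2908 A, ∠I = 38.4°.

I = 0.2908∠38.4° A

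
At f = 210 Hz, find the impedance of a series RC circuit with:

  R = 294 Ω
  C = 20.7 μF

Step 1 — Angular frequency: ω = 2π·f = 2π·210 = 1319 rad/s.
Step 2 — Component impedances:
  R: Z = R = 294 Ω
  C: Z = 1/(jωC) = -j/(ω·C) = 0 - j36.61 Ω
Step 3 — Series combination: Z_total = R + C = 294 - j36.61 Ω = 296.3∠-7.1° Ω.

Z = 294 - j36.61 Ω = 296.3∠-7.1° Ω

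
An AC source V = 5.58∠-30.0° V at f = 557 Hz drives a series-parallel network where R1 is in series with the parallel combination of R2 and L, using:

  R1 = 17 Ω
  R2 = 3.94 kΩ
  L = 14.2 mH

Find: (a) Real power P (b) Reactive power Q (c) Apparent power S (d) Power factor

Step 1 — Angular frequency: ω = 2π·f = 2π·557 = 3500 rad/s.
Step 2 — Component impedances:
  R1: Z = R = 17 Ω
  R2: Z = R = 3940 Ω
  L: Z = jωL = j·3500·0.0142 = 0 + j49.7 Ω
Step 3 — Parallel branch: R2 || L = 1/(1/R2 + 1/L) = 0.6267 + j49.69 Ω.
Step 4 — Series with R1: Z_total = R1 + (R2 || L) = 17.63 + j49.69 Ω = 52.72∠70.5° Ω.
Step 5 — Source phasor: V = 5.58∠-30.0° V = 4.832 - j2.79 V.
Step 6 — Current: I = V / Z = -0.01923 - j0.1041 A = 0.1058∠-100.5° A.
Step 7 — Complex power: S = V·I* = 0.1974 + j0.5566 VA.
Step 8 — Real power: P = Re(S) = 0.1974 W.
Step 9 — Reactive power: Q = Im(S) = 0.5566 VAR.
Step 10 — Apparent power: |S| = 0.5906 VA.
Step 11 — Power factor: PF = P/|S| = 0.3343 (lagging).

(a) P = 0.1974 W  (b) Q = 0.5566 VAR  (c) S = 0.5906 VA  (d) PF = 0.3343 (lagging)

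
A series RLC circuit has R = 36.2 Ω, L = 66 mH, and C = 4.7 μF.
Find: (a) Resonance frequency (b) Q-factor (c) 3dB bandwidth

Step 1 — Resonance: ω₀ = 1/√(LC) = 1/√(0.066·4.7e-06) = 1795 rad/s.
Step 2 — f₀ = ω₀/(2π) = 285.8 Hz.
Step 3 — Series Q: Q = ω₀L/R = 1795·0.066/36.2 = 3.274.
Step 4 — Bandwidth: Δω = ω₀/Q = 548.5 rad/s; BW = Δω/(2π) = 87.29 Hz.

(a) f₀ = 285.8 Hz  (b) Q = 3.274  (c) BW = 87.29 Hz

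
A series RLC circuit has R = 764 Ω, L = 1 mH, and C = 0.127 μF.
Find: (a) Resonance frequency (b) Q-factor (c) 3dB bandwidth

Step 1 — Resonance: ω₀ = 1/√(LC) = 1/√(0.001·1.27e-07) = 8.874e+04 rad/s.
Step 2 — f₀ = ω₀/(2π) = 1.412e+04 Hz.
Step 3 — Series Q: Q = ω₀L/R = 8.874e+04·0.001/764 = 0.1161.
Step 4 — Bandwidth: Δω = ω₀/Q = 7.64e+05 rad/s; BW = Δω/(2π) = 1.216e+05 Hz.

(a) f₀ = 1.412e+04 Hz  (b) Q = 0.1161  (c) BW = 1.216e+05 Hz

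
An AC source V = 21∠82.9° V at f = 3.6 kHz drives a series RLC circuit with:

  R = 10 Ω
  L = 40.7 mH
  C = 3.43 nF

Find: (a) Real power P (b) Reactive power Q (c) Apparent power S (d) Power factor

Step 1 — Angular frequency: ω = 2π·f = 2π·3600 = 2.262e+04 rad/s.
Step 2 — Component impedances:
  R: Z = R = 10 Ω
  L: Z = jωL = j·2.262e+04·0.0407 = 0 + j920.6 Ω
  C: Z = 1/(jωC) = -j/(ω·C) = 0 - j1.289e+04 Ω
Step 3 — Series combination: Z_total = R + L + C = 10 - j1.197e+04 Ω = 1.197e+04∠-90.0° Ω.
Step 4 — Source phasor: V = 21∠82.9° V = 2.596 + j20.84 V.
Step 5 — Current: I = V / Z = -0.001741 + j0.0002183 A = 0.001755∠172.9° A.
Step 6 — Complex power: S = V·I* = 3.079e-05 - j0.03685 VA.
Step 7 — Real power: P = Re(S) = 3.079e-05 W.
Step 8 — Reactive power: Q = Im(S) = -0.03685 VAR.
Step 9 — Apparent power: |S| = 0.03685 VA.
Step 10 — Power factor: PF = P/|S| = 0.0008355 (leading).

(a) P = 3.079e-05 W  (b) Q = -0.03685 VAR  (c) S = 0.03685 VA  (d) PF = 0.0008355 (leading)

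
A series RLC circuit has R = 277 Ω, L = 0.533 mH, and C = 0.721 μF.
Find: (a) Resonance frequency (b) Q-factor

Step 1 — Resonance condition Im(Z)=0 gives ω₀ = 1/√(LC).
Step 2 — ω₀ = 1/√(0.000533·7.21e-07) = 5.101e+04 rad/s.
Step 3 — f₀ = ω₀/(2π) = 8119 Hz.
Step 4 — Series Q: Q = ω₀L/R = 5.101e+04·0.000533/277 = 0.09816.

(a) f₀ = 8119 Hz  (b) Q = 0.09816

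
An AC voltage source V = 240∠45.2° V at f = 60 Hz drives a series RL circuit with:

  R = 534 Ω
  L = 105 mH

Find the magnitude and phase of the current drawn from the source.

Step 1 — Angular frequency: ω = 2π·f = 2π·60 = 377 rad/s.
Step 2 — Component impedances:
  R: Z = R = 534 Ω
  L: Z = jωL = j·377·0.105 = 0 + j39.58 Ω
Step 3 — Series combination: Z_total = R + L = 534 + j39.58 Ω = 535.5∠4.2° Ω.
Step 4 — Source phasor: V = 240∠45.2° V = 169.1 + j170.3 V.
Step 5 — Ohm's law: I = V / Z_total = (169.1 + j170.3) / (534 + j39.58) = 0.3385 + j0.2938 A.
Step 6 — Convert to polar: |I| = 0.4482 A, ∠I = 41.0°.

I = 0.4482∠41.0° A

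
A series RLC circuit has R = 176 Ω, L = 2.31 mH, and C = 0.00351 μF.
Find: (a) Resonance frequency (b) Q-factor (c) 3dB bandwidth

Step 1 — Resonance condition Im(Z)=0 gives ω₀ = 1/√(LC).
Step 2 — ω₀ = 1/√(0.00231·3.51e-09) = 3.512e+05 rad/s.
Step 3 — f₀ = ω₀/(2π) = 5.589e+04 Hz.
Step 4 — Series Q: Q = ω₀L/R = 3.512e+05·0.00231/176 = 4.609.
Step 5 — 3dB bandwidth: Δω = ω₀/Q = 7.619e+04 rad/s; BW = Δω/(2π) = 1.213e+04 Hz.

(a) f₀ = 5.589e+04 Hz  (b) Q = 4.609  (c) BW = 1.213e+04 Hz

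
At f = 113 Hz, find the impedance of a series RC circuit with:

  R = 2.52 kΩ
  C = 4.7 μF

Step 1 — Angular frequency: ω = 2π·f = 2π·113 = 710 rad/s.
Step 2 — Component impedances:
  R: Z = R = 2520 Ω
  C: Z = 1/(jωC) = -j/(ω·C) = 0 - j299.7 Ω
Step 3 — Series combination: Z_total = R + C = 2520 - j299.7 Ω = 2538∠-6.8° Ω.

Z = 2520 - j299.7 Ω = 2538∠-6.8° Ω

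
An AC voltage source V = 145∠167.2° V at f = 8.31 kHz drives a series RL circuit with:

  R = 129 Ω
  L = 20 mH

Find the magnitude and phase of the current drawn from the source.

Step 1 — Angular frequency: ω = 2π·f = 2π·8310 = 5.221e+04 rad/s.
Step 2 — Component impedances:
  R: Z = R = 129 Ω
  L: Z = jωL = j·5.221e+04·0.02 = 0 + j1044 Ω
Step 3 — Series combination: Z_total = R + L = 129 + j1044 Ω = 1052∠83.0° Ω.
Step 4 — Source phasor: V = 145∠167.2° V = -141.4 + j32.12 V.
Step 5 — Ohm's law: I = V / Z_total = (-141.4 + j32.12) / (129 + j1044) = 0.01383 + j0.1371 A.
Step 6 — Convert to polar: |I| = 0.1378 A, ∠I = 84.2°.

I = 0.1378∠84.2° A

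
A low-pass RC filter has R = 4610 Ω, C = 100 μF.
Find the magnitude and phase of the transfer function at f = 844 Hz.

Step 1 — Angular frequency: ω = 2π·844 = 5303 rad/s.
Step 2 — Transfer function: H(jω) = 1/(1 + jωRC).
Step 3 — Denominator: 1 + jωRC = 1 + j·5303·4610·0.0001 = 1 + j2445.
Step 4 — H = 1.673e-07 - j0.0004091.
Step 5 — Magnitude: |H| = 0.0004091 (-67.8 dB); phase: φ = -90.0°.

|H| = 0.0004091 (-67.8 dB), φ = -90.0°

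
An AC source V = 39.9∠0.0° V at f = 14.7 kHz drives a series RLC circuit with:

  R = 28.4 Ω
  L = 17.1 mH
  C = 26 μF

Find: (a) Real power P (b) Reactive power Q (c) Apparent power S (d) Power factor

Step 1 — Angular frequency: ω = 2π·f = 2π·1.47e+04 = 9.236e+04 rad/s.
Step 2 — Component impedances:
  R: Z = R = 28.4 Ω
  L: Z = jωL = j·9.236e+04·0.0171 = 0 + j1579 Ω
  C: Z = 1/(jωC) = -j/(ω·C) = 0 - j0.4164 Ω
Step 3 — Series combination: Z_total = R + L + C = 28.4 + j1579 Ω = 1579∠89.0° Ω.
Step 4 — Source phasor: V = 39.9∠0.0° V = 39.9 V.
Step 5 — Current: I = V / Z = 0.0004544 - j0.02526 A = 0.02527∠-89.0° A.
Step 6 — Complex power: S = V·I* = 0.01813 + j1.008 VA.
Step 7 — Real power: P = Re(S) = 0.01813 W.
Step 8 — Reactive power: Q = Im(S) = 1.008 VAR.
Step 9 — Apparent power: |S| = 1.008 VA.
Step 10 — Power factor: PF = P/|S| = 0.01798 (lagging).

(a) P = 0.01813 W  (b) Q = 1.008 VAR  (c) S = 1.008 VA  (d) PF = 0.01798 (lagging)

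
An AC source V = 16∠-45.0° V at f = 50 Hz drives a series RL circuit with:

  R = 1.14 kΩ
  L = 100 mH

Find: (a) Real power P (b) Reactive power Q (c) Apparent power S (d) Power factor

Step 1 — Angular frequency: ω = 2π·f = 2π·50 = 314.2 rad/s.
Step 2 — Component impedances:
  R: Z = R = 1140 Ω
  L: Z = jωL = j·314.2·0.1 = 0 + j31.42 Ω
Step 3 — Series combination: Z_total = R + L = 1140 + j31.42 Ω = 1140∠1.6° Ω.
Step 4 — Source phasor: V = 16∠-45.0° V = 11.31 - j11.31 V.
Step 5 — Current: I = V / Z = 0.009643 - j0.01019 A = 0.01403∠-46.6° A.
Step 6 — Complex power: S = V·I* = 0.2244 + j0.006184 VA.
Step 7 — Real power: P = Re(S) = 0.2244 W.
Step 8 — Reactive power: Q = Im(S) = 0.006184 VAR.
Step 9 — Apparent power: |S| = 0.2245 VA.
Step 10 — Power factor: PF = P/|S| = 0.9996 (lagging).

(a) P = 0.2244 W  (b) Q = 0.006184 VAR  (c) S = 0.2245 VA  (d) PF = 0.9996 (lagging)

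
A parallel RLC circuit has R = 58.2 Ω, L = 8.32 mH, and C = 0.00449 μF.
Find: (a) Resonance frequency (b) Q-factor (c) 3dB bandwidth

Step 1 — Resonance: ω₀ = 1/√(LC) = 1/√(0.00832·4.49e-09) = 1.636e+05 rad/s.
Step 2 — f₀ = ω₀/(2π) = 2.604e+04 Hz.
Step 3 — Parallel Q: Q = R/(ω₀L) = 58.2/(1.636e+05·0.00832) = 0.04275.
Step 4 — Bandwidth: Δω = ω₀/Q = 3.827e+06 rad/s; BW = Δω/(2π) = 6.09e+05 Hz.

(a) f₀ = 2.604e+04 Hz  (b) Q = 0.04275  (c) BW = 6.09e+05 Hz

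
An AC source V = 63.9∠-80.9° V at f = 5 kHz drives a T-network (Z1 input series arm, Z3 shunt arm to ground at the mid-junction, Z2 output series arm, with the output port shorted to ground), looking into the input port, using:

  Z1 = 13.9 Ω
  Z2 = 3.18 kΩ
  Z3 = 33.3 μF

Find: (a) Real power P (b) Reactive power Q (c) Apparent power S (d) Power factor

Step 1 — Angular frequency: ω = 2π·f = 2π·5000 = 3.142e+04 rad/s.
Step 2 — Component impedances:
  Z1: Z = R = 13.9 Ω
  Z2: Z = R = 3180 Ω
  Z3: Z = 1/(jωC) = -j/(ω·C) = 0 - j0.9559 Ω
Step 3 — With the output port shorted to ground, the output series arm Z2 runs from the junction to ground; the shunt arm Z3 also runs from the junction to ground. They appear in parallel: Z3 || Z2 = 0.0002873 - j0.9559 Ω.
Step 4 — Series with input arm Z1: Z_in = Z1 + (Z3 || Z2) = 13.9 - j0.9559 Ω = 13.93∠-3.9° Ω.
Step 5 — Source phasor: V = 63.9∠-80.9° V = 10.11 - j63.1 V.
Step 6 — Current: I = V / Z = 1.034 - j4.468 A = 4.586∠-77.0° A.
Step 7 — Complex power: S = V·I* = 292.4 - j20.11 VA.
Step 8 — Real power: P = Re(S) = 292.4 W.
Step 9 — Reactive power: Q = Im(S) = -20.11 VAR.
Step 10 — Apparent power: |S| = 293.1 VA.
Step 11 — Power factor: PF = P/|S| = 0.9976 (leading).

(a) P = 292.4 W  (b) Q = -20.11 VAR  (c) S = 293.1 VA  (d) PF = 0.9976 (leading)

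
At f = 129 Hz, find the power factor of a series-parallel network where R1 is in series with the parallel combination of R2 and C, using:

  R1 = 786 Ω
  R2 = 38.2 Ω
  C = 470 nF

Step 1 — Angular frequency: ω = 2π·f = 2π·129 = 810.5 rad/s.
Step 2 — Component impedances:
  R1: Z = R = 786 Ω
  R2: Z = R = 38.2 Ω
  C: Z = 1/(jωC) = -j/(ω·C) = 0 - j2625 Ω
Step 3 — Parallel branch: R2 || C = 1/(1/R2 + 1/C) = 38.19 - j0.5558 Ω.
Step 4 — Series with R1: Z_total = R1 + (R2 || C) = 824.2 - j0.5558 Ω = 824.2∠-0.0° Ω.
Step 5 — Power factor: PF = cos(φ) = Re(Z)/|Z| = 824.2/824.2 = 1.
Step 6 — Type: Im(Z) = -0.5558 ⇒ leading (phase φ = -0.0°).

PF = 1 (leading, φ = -0.0°)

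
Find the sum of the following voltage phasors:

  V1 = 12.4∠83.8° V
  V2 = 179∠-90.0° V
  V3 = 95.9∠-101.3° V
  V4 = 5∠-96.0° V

Step 1 — Convert each phasor to rectangular form:
  V1 = 12.4·(cos(83.8°) + j·sin(83.8°)) = 1.339 + j12.33 V
  V2 = 179·(cos(-90.0°) + j·sin(-90.0°)) = 0 - j179 V
  V3 = 95.9·(cos(-101.3°) + j·sin(-101.3°)) = -18.79 - j94.04 V
  V4 = 5·(cos(-96.0°) + j·sin(-96.0°)) = -0.5226 - j4.973 V
Step 2 — Sum components: V_total = -17.97 - j265.7 V.
Step 3 — Convert to polar: |V_total| = 266.3 V, ∠V_total = -93.9°.

V_total = 266.3∠-93.9° V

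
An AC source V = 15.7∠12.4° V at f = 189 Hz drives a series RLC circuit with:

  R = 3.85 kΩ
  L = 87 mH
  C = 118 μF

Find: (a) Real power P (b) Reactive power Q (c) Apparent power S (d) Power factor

Step 1 — Angular frequency: ω = 2π·f = 2π·189 = 1188 rad/s.
Step 2 — Component impedances:
  R: Z = R = 3850 Ω
  L: Z = jωL = j·1188·0.087 = 0 + j103.3 Ω
  C: Z = 1/(jωC) = -j/(ω·C) = 0 - j7.136 Ω
Step 3 — Series combination: Z_total = R + L + C = 3850 + j96.18 Ω = 3851∠1.4° Ω.
Step 4 — Source phasor: V = 15.7∠12.4° V = 15.33 + j3.371 V.
Step 5 — Current: I = V / Z = 0.004002 + j0.0007757 A = 0.004077∠11.0° A.
Step 6 — Complex power: S = V·I* = 0.06398 + j0.001598 VA.
Step 7 — Real power: P = Re(S) = 0.06398 W.
Step 8 — Reactive power: Q = Im(S) = 0.001598 VAR.
Step 9 — Apparent power: |S| = 0.064 VA.
Step 10 — Power factor: PF = P/|S| = 0.9997 (lagging).

(a) P = 0.06398 W  (b) Q = 0.001598 VAR  (c) S = 0.064 VA  (d) PF = 0.9997 (lagging)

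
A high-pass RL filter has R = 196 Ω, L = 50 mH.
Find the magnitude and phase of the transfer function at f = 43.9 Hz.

Step 1 — Angular frequency: ω = 2π·43.9 = 275.8 rad/s.
Step 2 — Transfer function: H(jω) = jωL/(R + jωL).
Step 3 — Numerator jωL = j·13.79; denominator R + jωL = 196 + j13.79.
Step 4 — H = 0.004927 + j0.07002.
Step 5 — Magnitude: |H| = 0.07019 (-23.1 dB); phase: φ = 86.0°.

|H| = 0.07019 (-23.1 dB), φ = 86.0°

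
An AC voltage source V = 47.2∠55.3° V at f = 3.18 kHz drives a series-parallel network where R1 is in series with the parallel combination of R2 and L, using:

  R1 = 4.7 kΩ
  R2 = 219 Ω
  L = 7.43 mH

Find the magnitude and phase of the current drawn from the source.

Step 1 — Angular frequency: ω = 2π·f = 2π·3180 = 1.998e+04 rad/s.
Step 2 — Component impedances:
  R1: Z = R = 4700 Ω
  R2: Z = R = 219 Ω
  L: Z = jωL = j·1.998e+04·0.00743 = 0 + j148.5 Ω
Step 3 — Parallel branch: R2 || L = 1/(1/R2 + 1/L) = 68.95 + j101.7 Ω.
Step 4 — Series with R1: Z_total = R1 + (R2 || L) = 4769 + j101.7 Ω = 4770∠1.2° Ω.
Step 5 — Source phasor: V = 47.2∠55.3° V = 26.87 + j38.81 V.
Step 6 — Ohm's law: I = V / Z_total = (26.87 + j38.81) / (4769 + j101.7) = 0.005805 + j0.008013 A.
Step 7 — Convert to polar: |I| = 0.009895 A, ∠I = 54.1°.

I = 0.009895∠54.1° A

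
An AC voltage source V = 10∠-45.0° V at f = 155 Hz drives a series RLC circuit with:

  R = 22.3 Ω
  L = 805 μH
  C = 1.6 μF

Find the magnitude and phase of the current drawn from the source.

Step 1 — Angular frequency: ω = 2π·f = 2π·155 = 973.9 rad/s.
Step 2 — Component impedances:
  R: Z = R = 22.3 Ω
  L: Z = jωL = j·973.9·0.000805 = 0 + j0.784 Ω
  C: Z = 1/(jωC) = -j/(ω·C) = 0 - j641.8 Ω
Step 3 — Series combination: Z_total = R + L + C = 22.3 - j641 Ω = 641.4∠-88.0° Ω.
Step 4 — Source phasor: V = 10∠-45.0° V = 7.071 - j7.071 V.
Step 5 — Ohm's law: I = V / Z_total = (7.071 - j7.071) / (22.3 - j641) = 0.0114 + j0.01064 A.
Step 6 — Convert to polar: |I| = 0.01559 A, ∠I = 43.0°.

I = 0.01559∠43.0° A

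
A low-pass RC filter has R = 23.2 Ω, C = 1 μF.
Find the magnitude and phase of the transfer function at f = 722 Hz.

Step 1 — Angular frequency: ω = 2π·722 = 4536 rad/s.
Step 2 — Transfer function: H(jω) = 1/(1 + jωRC).
Step 3 — Denominator: 1 + jωRC = 1 + j·4536·23.2·1e-06 = 1 + j0.1052.
Step 4 — H = 0.989 - j0.1041.
Step 5 — Magnitude: |H| = 0.9945 (-0.0 dB); phase: φ = -6.0°.

|H| = 0.9945 (-0.0 dB), φ = -6.0°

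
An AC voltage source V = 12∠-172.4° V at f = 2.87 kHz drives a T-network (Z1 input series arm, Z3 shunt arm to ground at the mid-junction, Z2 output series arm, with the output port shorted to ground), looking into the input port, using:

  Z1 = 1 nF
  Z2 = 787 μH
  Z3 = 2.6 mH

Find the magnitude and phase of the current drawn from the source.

Step 1 — Angular frequency: ω = 2π·f = 2π·2870 = 1.803e+04 rad/s.
Step 2 — Component impedances:
  Z1: Z = 1/(jωC) = -j/(ω·C) = 0 - j5.545e+04 Ω
  Z2: Z = jωL = j·1.803e+04·0.000787 = 0 + j14.19 Ω
  Z3: Z = jωL = j·1.803e+04·0.0026 = 0 + j46.89 Ω
Step 3 — With the output port shorted to ground, the output series arm Z2 runs from the junction to ground; the shunt arm Z3 also runs from the junction to ground. They appear in parallel: Z3 || Z2 = 0 + j10.89 Ω.
Step 4 — Series with input arm Z1: Z_in = Z1 + (Z3 || Z2) = 0 - j5.544e+04 Ω = 5.544e+04∠-90.0° Ω.
Step 5 — Source phasor: V = 12∠-172.4° V = -11.89 - j1.587 V.
Step 6 — Ohm's law: I = V / Z_total = (-11.89 - j1.587) / (0 - j5.544e+04) = 2.862e-05 - j0.0002145 A.
Step 7 — Convert to polar: |I| = 0.0002164 A, ∠I = -82.4°.

I = 0.0002164∠-82.4° A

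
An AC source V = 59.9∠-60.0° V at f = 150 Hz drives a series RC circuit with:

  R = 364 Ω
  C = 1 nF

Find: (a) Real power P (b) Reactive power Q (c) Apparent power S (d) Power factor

Step 1 — Angular frequency: ω = 2π·f = 2π·150 = 942.5 rad/s.
Step 2 — Component impedances:
  R: Z = R = 364 Ω
  C: Z = 1/(jωC) = -j/(ω·C) = 0 - j1.061e+06 Ω
Step 3 — Series combination: Z_total = R + C = 364 - j1.061e+06 Ω = 1.061e+06∠-90.0° Ω.
Step 4 — Source phasor: V = 59.9∠-60.0° V = 29.95 - j51.87 V.
Step 5 — Current: I = V / Z = 4.89e-05 + j2.821e-05 A = 5.645e-05∠30.0° A.
Step 6 — Complex power: S = V·I* = 1.16e-06 - j0.003382 VA.
Step 7 — Real power: P = Re(S) = 1.16e-06 W.
Step 8 — Reactive power: Q = Im(S) = -0.003382 VAR.
Step 9 — Apparent power: |S| = 0.003382 VA.
Step 10 — Power factor: PF = P/|S| = 0.0003431 (leading).

(a) P = 1.16e-06 W  (b) Q = -0.003382 VAR  (c) S = 0.003382 VA  (d) PF = 0.0003431 (leading)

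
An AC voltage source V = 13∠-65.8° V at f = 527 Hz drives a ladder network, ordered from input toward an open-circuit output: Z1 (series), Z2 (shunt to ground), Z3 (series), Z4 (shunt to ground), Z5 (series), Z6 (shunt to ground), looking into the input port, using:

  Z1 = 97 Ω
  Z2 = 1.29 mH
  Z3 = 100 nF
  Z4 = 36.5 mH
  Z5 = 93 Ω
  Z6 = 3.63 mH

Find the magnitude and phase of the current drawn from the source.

Step 1 — Angular frequency: ω = 2π·f = 2π·527 = 3311 rad/s.
Step 2 — Component impedances:
  Z1: Z = R = 97 Ω
  Z2: Z = jωL = j·3311·0.00129 = 0 + j4.271 Ω
  Z3: Z = 1/(jωC) = -j/(ω·C) = 0 - j3020 Ω
  Z4: Z = jωL = j·3311·0.0365 = 0 + j120.9 Ω
  Z5: Z = R = 93 Ω
  Z6: Z = jωL = j·3311·0.00363 = 0 + j12.02 Ω
Step 3 — Ladder network (open output): work backward from the far end, alternating series and parallel combinations. Z_in = 97 + j4.278 Ω = 97.09∠2.5° Ω.
Step 4 — Source phasor: V = 13∠-65.8° V = 5.329 - j11.86 V.
Step 5 — Ohm's law: I = V / Z_total = (5.329 - j11.86) / (97 + j4.278) = 0.04945 - j0.1244 A.
Step 6 — Convert to polar: |I| = 0.1339 A, ∠I = -68.3°.

I = 0.1339∠-68.3° A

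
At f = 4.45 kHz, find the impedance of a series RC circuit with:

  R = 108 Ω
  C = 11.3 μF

Step 1 — Angular frequency: ω = 2π·f = 2π·4450 = 2.796e+04 rad/s.
Step 2 — Component impedances:
  R: Z = R = 108 Ω
  C: Z = 1/(jωC) = -j/(ω·C) = 0 - j3.165 Ω
Step 3 — Series combination: Z_total = R + C = 108 - j3.165 Ω = 108∠-1.7° Ω.

Z = 108 - j3.165 Ω = 108∠-1.7° Ω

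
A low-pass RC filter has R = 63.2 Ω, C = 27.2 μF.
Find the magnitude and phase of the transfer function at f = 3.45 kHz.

Step 1 — Angular frequency: ω = 2π·3450 = 2.168e+04 rad/s.
Step 2 — Transfer function: H(jω) = 1/(1 + jωRC).
Step 3 — Denominator: 1 + jωRC = 1 + j·2.168e+04·63.2·2.72e-05 = 1 + j37.26.
Step 4 — H = 0.0007196 - j0.02682.
Step 5 — Magnitude: |H| = 0.02683 (-31.4 dB); phase: φ = -88.5°.

|H| = 0.02683 (-31.4 dB), φ = -88.5°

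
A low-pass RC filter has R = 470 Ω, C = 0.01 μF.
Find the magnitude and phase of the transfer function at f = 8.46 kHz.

Step 1 — Angular frequency: ω = 2π·8460 = 5.316e+04 rad/s.
Step 2 — Transfer function: H(jω) = 1/(1 + jωRC).
Step 3 — Denominator: 1 + jωRC = 1 + j·5.316e+04·470·1e-08 = 1 + j0.2498.
Step 4 — H = 0.9413 - j0.2352.
Step 5 — Magnitude: |H| = 0.9702 (-0.3 dB); phase: φ = -14.0°.

|H| = 0.9702 (-0.3 dB), φ = -14.0°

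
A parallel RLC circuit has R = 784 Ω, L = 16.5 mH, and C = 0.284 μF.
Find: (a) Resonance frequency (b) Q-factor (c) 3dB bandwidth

Step 1 — Resonance: ω₀ = 1/√(LC) = 1/√(0.0165·2.84e-07) = 1.461e+04 rad/s.
Step 2 — f₀ = ω₀/(2π) = 2325 Hz.
Step 3 — Parallel Q: Q = R/(ω₀L) = 784/(1.461e+04·0.0165) = 3.253.
Step 4 — Bandwidth: Δω = ω₀/Q = 4491 rad/s; BW = Δω/(2π) = 714.8 Hz.

(a) f₀ = 2325 Hz  (b) Q = 3.253  (c) BW = 714.8 Hz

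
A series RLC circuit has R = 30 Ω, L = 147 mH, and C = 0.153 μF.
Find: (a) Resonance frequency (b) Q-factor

Step 1 — Resonance condition Im(Z)=0 gives ω₀ = 1/√(LC).
Step 2 — ω₀ = 1/√(0.147·1.53e-07) = 6668 rad/s.
Step 3 — f₀ = ω₀/(2π) = 1061 Hz.
Step 4 — Series Q: Q = ω₀L/R = 6668·0.147/30 = 32.67.

(a) f₀ = 1061 Hz  (b) Q = 32.67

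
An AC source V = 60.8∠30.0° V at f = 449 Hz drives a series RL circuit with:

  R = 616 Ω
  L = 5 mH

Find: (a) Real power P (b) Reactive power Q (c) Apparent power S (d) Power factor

Step 1 — Angular frequency: ω = 2π·f = 2π·449 = 2821 rad/s.
Step 2 — Component impedances:
  R: Z = R = 616 Ω
  L: Z = jωL = j·2821·0.005 = 0 + j14.11 Ω
Step 3 — Series combination: Z_total = R + L = 616 + j14.11 Ω = 616.2∠1.3° Ω.
Step 4 — Source phasor: V = 60.8∠30.0° V = 52.65 + j30.4 V.
Step 5 — Current: I = V / Z = 0.08656 + j0.04737 A = 0.09868∠28.7° A.
Step 6 — Complex power: S = V·I* = 5.998 + j0.1373 VA.
Step 7 — Real power: P = Re(S) = 5.998 W.
Step 8 — Reactive power: Q = Im(S) = 0.1373 VAR.
Step 9 — Apparent power: |S| = 5.999 VA.
Step 10 — Power factor: PF = P/|S| = 0.9997 (lagging).

(a) P = 5.998 W  (b) Q = 0.1373 VAR  (c) S = 5.999 VA  (d) PF = 0.9997 (lagging)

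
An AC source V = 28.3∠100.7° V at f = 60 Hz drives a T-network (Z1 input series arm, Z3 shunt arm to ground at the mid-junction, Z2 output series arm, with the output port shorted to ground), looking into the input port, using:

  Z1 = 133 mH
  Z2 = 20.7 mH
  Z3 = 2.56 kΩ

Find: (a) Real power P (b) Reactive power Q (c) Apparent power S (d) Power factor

Step 1 — Angular frequency: ω = 2π·f = 2π·60 = 377 rad/s.
Step 2 — Component impedances:
  Z1: Z = jωL = j·377·0.133 = 0 + j50.14 Ω
  Z2: Z = jωL = j·377·0.0207 = 0 + j7.804 Ω
  Z3: Z = R = 2560 Ω
Step 3 — With the output port shorted to ground, the output series arm Z2 runs from the junction to ground; the shunt arm Z3 also runs from the junction to ground. They appear in parallel: Z3 || Z2 = 0.02379 + j7.804 Ω.
Step 4 — Series with input arm Z1: Z_in = Z1 + (Z3 || Z2) = 0.02379 + j57.94 Ω = 57.94∠90.0° Ω.
Step 5 — Source phasor: V = 28.3∠100.7° V = -5.254 + j27.81 V.
Step 6 — Current: I = V / Z = 0.4799 + j0.09088 A = 0.4884∠10.7° A.
Step 7 — Complex power: S = V·I* = 0.005674 + j13.82 VA.
Step 8 — Real power: P = Re(S) = 0.005674 W.
Step 9 — Reactive power: Q = Im(S) = 13.82 VAR.
Step 10 — Apparent power: |S| = 13.82 VA.
Step 11 — Power factor: PF = P/|S| = 0.0004105 (lagging).

(a) P = 0.005674 W  (b) Q = 13.82 VAR  (c) S = 13.82 VA  (d) PF = 0.0004105 (lagging)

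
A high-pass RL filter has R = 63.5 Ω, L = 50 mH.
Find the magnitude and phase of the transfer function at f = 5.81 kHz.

Step 1 — Angular frequency: ω = 2π·5810 = 3.651e+04 rad/s.
Step 2 — Transfer function: H(jω) = jωL/(R + jωL).
Step 3 — Numerator jωL = j·1825; denominator R + jωL = 63.5 + j1825.
Step 4 — H = 0.9988 + j0.03475.
Step 5 — Magnitude: |H| = 0.9994 (-0.0 dB); phase: φ = 2.0°.

|H| = 0.9994 (-0.0 dB), φ = 2.0°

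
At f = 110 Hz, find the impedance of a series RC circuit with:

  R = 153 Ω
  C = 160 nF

Step 1 — Angular frequency: ω = 2π·f = 2π·110 = 691.2 rad/s.
Step 2 — Component impedances:
  R: Z = R = 153 Ω
  C: Z = 1/(jωC) = -j/(ω·C) = 0 - j9043 Ω
Step 3 — Series combination: Z_total = R + C = 153 - j9043 Ω = 9044∠-89.0° Ω.

Z = 153 - j9043 Ω = 9044∠-89.0° Ω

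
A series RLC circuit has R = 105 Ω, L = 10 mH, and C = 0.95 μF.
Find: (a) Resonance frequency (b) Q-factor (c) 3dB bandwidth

Step 1 — Resonance: ω₀ = 1/√(LC) = 1/√(0.01·9.5e-07) = 1.026e+04 rad/s.
Step 2 — f₀ = ω₀/(2π) = 1633 Hz.
Step 3 — Series Q: Q = ω₀L/R = 1.026e+04·0.01/105 = 0.9771.
Step 4 — Bandwidth: Δω = ω₀/Q = 1.05e+04 rad/s; BW = Δω/(2π) = 1671 Hz.

(a) f₀ = 1633 Hz  (b) Q = 0.9771  (c) BW = 1671 Hz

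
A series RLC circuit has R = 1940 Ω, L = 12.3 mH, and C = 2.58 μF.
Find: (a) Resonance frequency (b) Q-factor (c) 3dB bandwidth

Step 1 — Resonance: ω₀ = 1/√(LC) = 1/√(0.0123·2.58e-06) = 5614 rad/s.
Step 2 — f₀ = ω₀/(2π) = 893.4 Hz.
Step 3 — Series Q: Q = ω₀L/R = 5614·0.0123/1940 = 0.03559.
Step 4 — Bandwidth: Δω = ω₀/Q = 1.577e+05 rad/s; BW = Δω/(2π) = 2.51e+04 Hz.

(a) f₀ = 893.4 Hz  (b) Q = 0.03559  (c) BW = 2.51e+04 Hz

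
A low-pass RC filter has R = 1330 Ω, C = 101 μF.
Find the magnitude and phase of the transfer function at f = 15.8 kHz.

Step 1 — Angular frequency: ω = 2π·1.58e+04 = 9.927e+04 rad/s.
Step 2 — Transfer function: H(jω) = 1/(1 + jωRC).
Step 3 — Denominator: 1 + jωRC = 1 + j·9.927e+04·1330·0.000101 = 1 + j1.334e+04.
Step 4 — H = 5.623e-09 - j7.499e-05.
Step 5 — Magnitude: |H| = 7.499e-05 (-82.5 dB); phase: φ = -90.0°.

|H| = 7.499e-05 (-82.5 dB), φ = -90.0°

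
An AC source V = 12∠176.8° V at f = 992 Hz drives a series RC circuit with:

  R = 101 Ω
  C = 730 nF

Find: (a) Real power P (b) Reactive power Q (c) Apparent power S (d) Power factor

Step 1 — Angular frequency: ω = 2π·f = 2π·992 = 6233 rad/s.
Step 2 — Component impedances:
  R: Z = R = 101 Ω
  C: Z = 1/(jωC) = -j/(ω·C) = 0 - j219.8 Ω
Step 3 — Series combination: Z_total = R + C = 101 - j219.8 Ω = 241.9∠-65.3° Ω.
Step 4 — Source phasor: V = 12∠176.8° V = -11.98 + j0.6699 V.
Step 5 — Current: I = V / Z = -0.0232 - j0.04385 A = 0.04961∠-117.9° A.
Step 6 — Complex power: S = V·I* = 0.2486 - j0.541 VA.
Step 7 — Real power: P = Re(S) = 0.2486 W.
Step 8 — Reactive power: Q = Im(S) = -0.541 VAR.
Step 9 — Apparent power: |S| = 0.5953 VA.
Step 10 — Power factor: PF = P/|S| = 0.4176 (leading).

(a) P = 0.2486 W  (b) Q = -0.541 VAR  (c) S = 0.5953 VA  (d) PF = 0.4176 (leading)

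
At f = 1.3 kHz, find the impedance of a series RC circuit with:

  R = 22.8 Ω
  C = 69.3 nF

Step 1 — Angular frequency: ω = 2π·f = 2π·1300 = 8168 rad/s.
Step 2 — Component impedances:
  R: Z = R = 22.8 Ω
  C: Z = 1/(jωC) = -j/(ω·C) = 0 - j1767 Ω
Step 3 — Series combination: Z_total = R + C = 22.8 - j1767 Ω = 1767∠-89.3° Ω.

Z = 22.8 - j1767 Ω = 1767∠-89.3° Ω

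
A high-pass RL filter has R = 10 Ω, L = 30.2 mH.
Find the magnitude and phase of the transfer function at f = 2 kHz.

Step 1 — Angular frequency: ω = 2π·2000 = 1.257e+04 rad/s.
Step 2 — Transfer function: H(jω) = jωL/(R + jωL).
Step 3 — Numerator jωL = j·379.5; denominator R + jωL = 10 + j379.5.
Step 4 — H = 0.9993 + j0.02633.
Step 5 — Magnitude: |H| = 0.9997 (-0.0 dB); phase: φ = 1.5°.

|H| = 0.9997 (-0.0 dB), φ = 1.5°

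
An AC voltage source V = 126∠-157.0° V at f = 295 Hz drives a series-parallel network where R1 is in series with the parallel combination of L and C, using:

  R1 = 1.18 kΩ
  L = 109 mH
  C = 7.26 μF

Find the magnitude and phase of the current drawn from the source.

Step 1 — Angular frequency: ω = 2π·f = 2π·295 = 1854 rad/s.
Step 2 — Component impedances:
  R1: Z = R = 1180 Ω
  L: Z = jωL = j·1854·0.109 = 0 + j202 Ω
  C: Z = 1/(jωC) = -j/(ω·C) = 0 - j74.31 Ω
Step 3 — Parallel branch: L || C = 1/(1/L + 1/C) = 0 - j117.5 Ω.
Step 4 — Series with R1: Z_total = R1 + (L || C) = 1180 - j117.5 Ω = 1186∠-5.7° Ω.
Step 5 — Source phasor: V = 126∠-157.0° V = -116 - j49.23 V.
Step 6 — Ohm's law: I = V / Z_total = (-116 - j49.23) / (1180 - j117.5) = -0.09321 - j0.05101 A.
Step 7 — Convert to polar: |I| = 0.1063 A, ∠I = -151.3°.

I = 0.1063∠-151.3° A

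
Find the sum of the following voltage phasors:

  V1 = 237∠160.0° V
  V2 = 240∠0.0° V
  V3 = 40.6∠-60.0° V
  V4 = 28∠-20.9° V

Step 1 — Convert each phasor to rectangular form:
  V1 = 237·(cos(160.0°) + j·sin(160.0°)) = -222.7 + j81.06 V
  V2 = 240·(cos(0.0°) + j·sin(0.0°)) = 240 V
  V3 = 40.6·(cos(-60.0°) + j·sin(-60.0°)) = 20.3 - j35.16 V
  V4 = 28·(cos(-20.9°) + j·sin(-20.9°)) = 26.16 - j9.989 V
Step 2 — Sum components: V_total = 63.75 + j35.91 V.
Step 3 — Convert to polar: |V_total| = 73.17 V, ∠V_total = 29.4°.

V_total = 73.17∠29.4° V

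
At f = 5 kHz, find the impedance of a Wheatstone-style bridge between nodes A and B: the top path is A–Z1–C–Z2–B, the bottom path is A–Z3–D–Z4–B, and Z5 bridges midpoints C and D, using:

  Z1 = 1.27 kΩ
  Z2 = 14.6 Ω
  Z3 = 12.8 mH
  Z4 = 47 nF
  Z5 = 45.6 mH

Step 1 — Angular frequency: ω = 2π·f = 2π·5000 = 3.142e+04 rad/s.
Step 2 — Component impedances:
  Z1: Z = R = 1270 Ω
  Z2: Z = R = 14.6 Ω
  Z3: Z = jωL = j·3.142e+04·0.0128 = 0 + j402.1 Ω
  Z4: Z = 1/(jωC) = -j/(ω·C) = 0 - j677.3 Ω
  Z5: Z = jωL = j·3.142e+04·0.0456 = 0 + j1433 Ω
Step 3 — Bridge requires nodal analysis (the Z5 bridge couples midpoints C and D, so the two paths cannot be reduced to a simple series/parallel combination). Setting node B to ground and injecting 1 A at node A, the 3-node admittance system at A, C, D solves to V_A = Z_AB = 403.4 - j588.1 Ω = 713.1∠-55.6° Ω.

Z = 403.4 - j588.1 Ω = 713.1∠-55.6° Ω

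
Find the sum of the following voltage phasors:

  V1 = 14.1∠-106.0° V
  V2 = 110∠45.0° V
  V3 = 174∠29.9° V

Step 1 — Convert each phasor to rectangular form:
  V1 = 14.1·(cos(-106.0°) + j·sin(-106.0°)) = -3.886 - j13.55 V
  V2 = 110·(cos(45.0°) + j·sin(45.0°)) = 77.78 + j77.78 V
  V3 = 174·(cos(29.9°) + j·sin(29.9°)) = 150.8 + j86.74 V
Step 2 — Sum components: V_total = 224.7 + j151 V.
Step 3 — Convert to polar: |V_total| = 270.7 V, ∠V_total = 33.9°.

V_total = 270.7∠33.9° V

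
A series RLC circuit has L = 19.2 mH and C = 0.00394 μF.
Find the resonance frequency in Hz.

Step 1 — Resonance condition Im(Z)=0 gives ω₀ = 1/√(LC).
Step 2 — ω₀ = 1/√(0.0192·3.94e-09) = 1.15e+05 rad/s.
Step 3 — f₀ = ω₀/(2π) = 1.83e+04 Hz.

f₀ = 1.83e+04 Hz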